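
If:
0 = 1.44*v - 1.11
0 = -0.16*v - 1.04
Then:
No Solution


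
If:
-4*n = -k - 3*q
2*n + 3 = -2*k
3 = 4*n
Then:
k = -9/4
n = 3/4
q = 7/4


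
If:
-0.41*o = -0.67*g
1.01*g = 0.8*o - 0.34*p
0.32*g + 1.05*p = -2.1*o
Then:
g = 0.00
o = 0.00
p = 0.00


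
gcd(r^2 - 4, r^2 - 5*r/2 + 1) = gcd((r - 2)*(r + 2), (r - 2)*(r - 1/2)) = r - 2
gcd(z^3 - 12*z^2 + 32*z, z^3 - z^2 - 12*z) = z^2 - 4*z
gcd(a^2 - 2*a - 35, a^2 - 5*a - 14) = a - 7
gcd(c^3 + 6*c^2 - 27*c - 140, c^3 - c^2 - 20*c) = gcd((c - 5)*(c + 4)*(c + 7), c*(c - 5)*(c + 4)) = c^2 - c - 20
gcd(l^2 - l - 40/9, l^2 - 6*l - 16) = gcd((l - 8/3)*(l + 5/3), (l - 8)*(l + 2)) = 1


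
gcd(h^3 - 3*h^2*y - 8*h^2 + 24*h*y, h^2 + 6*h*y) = h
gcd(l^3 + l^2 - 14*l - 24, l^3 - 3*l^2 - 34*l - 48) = l^2 + 5*l + 6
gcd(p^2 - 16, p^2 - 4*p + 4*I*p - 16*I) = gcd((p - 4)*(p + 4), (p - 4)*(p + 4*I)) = p - 4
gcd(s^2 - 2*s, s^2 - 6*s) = s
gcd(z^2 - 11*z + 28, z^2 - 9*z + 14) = z - 7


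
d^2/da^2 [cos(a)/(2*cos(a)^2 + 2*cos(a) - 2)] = ((1 - cos(a)^2)^2 - cos(a)^5 - 4*cos(a)^3 + cos(a)^2 + 5*cos(a) + 1)/(2*(cos(a)^2 + cos(a) - 1)^3)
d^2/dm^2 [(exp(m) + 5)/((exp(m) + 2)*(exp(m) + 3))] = (exp(4*m) + 15*exp(3*m) + 39*exp(2*m) - 25*exp(m) - 114)*exp(m)/(exp(6*m) + 15*exp(5*m) + 93*exp(4*m) + 305*exp(3*m) + 558*exp(2*m) + 540*exp(m) + 216)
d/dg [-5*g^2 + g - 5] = 1 - 10*g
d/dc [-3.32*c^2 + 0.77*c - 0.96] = 0.77 - 6.64*c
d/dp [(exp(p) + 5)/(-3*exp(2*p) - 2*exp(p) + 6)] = (3*exp(2*p) + 30*exp(p) + 16)*exp(p)/(9*exp(4*p) + 12*exp(3*p) - 32*exp(2*p) - 24*exp(p) + 36)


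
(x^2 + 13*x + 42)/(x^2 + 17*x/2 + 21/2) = 2*(x + 6)/(2*x + 3)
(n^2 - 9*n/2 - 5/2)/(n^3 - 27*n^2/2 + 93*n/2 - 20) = (2*n + 1)/(2*n^2 - 17*n + 8)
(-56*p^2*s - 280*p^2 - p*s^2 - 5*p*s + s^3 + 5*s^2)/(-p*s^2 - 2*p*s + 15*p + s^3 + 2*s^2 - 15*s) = (56*p^2 + p*s - s^2)/(p*s - 3*p - s^2 + 3*s)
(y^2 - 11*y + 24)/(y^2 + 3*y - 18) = (y - 8)/(y + 6)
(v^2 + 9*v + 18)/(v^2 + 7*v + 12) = (v + 6)/(v + 4)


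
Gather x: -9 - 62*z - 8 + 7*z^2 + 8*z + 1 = 7*z^2 - 54*z - 16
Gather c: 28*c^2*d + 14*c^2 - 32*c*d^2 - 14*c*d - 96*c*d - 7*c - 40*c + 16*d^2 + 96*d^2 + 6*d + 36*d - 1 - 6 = c^2*(28*d + 14) + c*(-32*d^2 - 110*d - 47) + 112*d^2 + 42*d - 7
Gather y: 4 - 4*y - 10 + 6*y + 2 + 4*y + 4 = 6*y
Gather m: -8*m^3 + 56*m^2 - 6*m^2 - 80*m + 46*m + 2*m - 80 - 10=-8*m^3 + 50*m^2 - 32*m - 90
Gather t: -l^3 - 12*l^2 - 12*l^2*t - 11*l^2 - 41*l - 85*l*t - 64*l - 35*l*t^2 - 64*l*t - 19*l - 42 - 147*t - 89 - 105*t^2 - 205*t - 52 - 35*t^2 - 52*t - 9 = -l^3 - 23*l^2 - 124*l + t^2*(-35*l - 140) + t*(-12*l^2 - 149*l - 404) - 192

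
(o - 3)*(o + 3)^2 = o^3 + 3*o^2 - 9*o - 27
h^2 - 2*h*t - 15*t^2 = (h - 5*t)*(h + 3*t)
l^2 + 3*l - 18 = (l - 3)*(l + 6)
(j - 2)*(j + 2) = j^2 - 4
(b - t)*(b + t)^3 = b^4 + 2*b^3*t - 2*b*t^3 - t^4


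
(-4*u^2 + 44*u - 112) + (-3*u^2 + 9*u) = -7*u^2 + 53*u - 112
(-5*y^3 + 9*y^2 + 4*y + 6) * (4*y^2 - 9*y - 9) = -20*y^5 + 81*y^4 - 20*y^3 - 93*y^2 - 90*y - 54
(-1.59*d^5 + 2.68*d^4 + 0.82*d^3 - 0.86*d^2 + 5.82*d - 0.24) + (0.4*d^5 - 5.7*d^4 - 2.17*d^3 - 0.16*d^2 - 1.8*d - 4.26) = -1.19*d^5 - 3.02*d^4 - 1.35*d^3 - 1.02*d^2 + 4.02*d - 4.5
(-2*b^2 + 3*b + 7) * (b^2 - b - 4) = -2*b^4 + 5*b^3 + 12*b^2 - 19*b - 28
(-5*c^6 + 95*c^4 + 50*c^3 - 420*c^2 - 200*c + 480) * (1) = -5*c^6 + 95*c^4 + 50*c^3 - 420*c^2 - 200*c + 480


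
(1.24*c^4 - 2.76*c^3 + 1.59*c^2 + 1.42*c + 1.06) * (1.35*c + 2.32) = 1.674*c^5 - 0.8492*c^4 - 4.2567*c^3 + 5.6058*c^2 + 4.7254*c + 2.4592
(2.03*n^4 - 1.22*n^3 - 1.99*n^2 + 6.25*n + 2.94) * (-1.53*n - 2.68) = -3.1059*n^5 - 3.5738*n^4 + 6.3143*n^3 - 4.2293*n^2 - 21.2482*n - 7.8792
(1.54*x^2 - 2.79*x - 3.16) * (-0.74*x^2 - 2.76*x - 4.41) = -1.1396*x^4 - 2.1858*x^3 + 3.2474*x^2 + 21.0255*x + 13.9356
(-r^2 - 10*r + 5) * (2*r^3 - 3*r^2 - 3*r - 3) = -2*r^5 - 17*r^4 + 43*r^3 + 18*r^2 + 15*r - 15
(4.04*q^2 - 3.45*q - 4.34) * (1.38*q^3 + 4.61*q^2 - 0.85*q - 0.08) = 5.5752*q^5 + 13.8634*q^4 - 25.3277*q^3 - 17.3981*q^2 + 3.965*q + 0.3472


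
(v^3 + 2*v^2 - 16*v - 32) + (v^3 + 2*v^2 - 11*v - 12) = 2*v^3 + 4*v^2 - 27*v - 44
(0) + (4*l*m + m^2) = 4*l*m + m^2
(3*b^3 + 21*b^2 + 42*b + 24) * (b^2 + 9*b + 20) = 3*b^5 + 48*b^4 + 291*b^3 + 822*b^2 + 1056*b + 480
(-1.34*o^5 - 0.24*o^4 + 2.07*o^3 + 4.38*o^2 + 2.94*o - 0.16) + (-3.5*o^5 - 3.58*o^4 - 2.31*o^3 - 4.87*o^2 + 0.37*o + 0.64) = -4.84*o^5 - 3.82*o^4 - 0.24*o^3 - 0.49*o^2 + 3.31*o + 0.48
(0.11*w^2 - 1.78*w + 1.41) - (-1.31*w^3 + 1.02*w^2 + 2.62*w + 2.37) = 1.31*w^3 - 0.91*w^2 - 4.4*w - 0.96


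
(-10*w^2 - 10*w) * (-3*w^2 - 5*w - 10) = 30*w^4 + 80*w^3 + 150*w^2 + 100*w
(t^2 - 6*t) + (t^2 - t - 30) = 2*t^2 - 7*t - 30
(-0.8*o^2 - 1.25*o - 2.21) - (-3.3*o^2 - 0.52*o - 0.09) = 2.5*o^2 - 0.73*o - 2.12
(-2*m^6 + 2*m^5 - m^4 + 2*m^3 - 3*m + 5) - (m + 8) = -2*m^6 + 2*m^5 - m^4 + 2*m^3 - 4*m - 3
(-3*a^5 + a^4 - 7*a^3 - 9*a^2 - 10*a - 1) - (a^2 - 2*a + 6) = -3*a^5 + a^4 - 7*a^3 - 10*a^2 - 8*a - 7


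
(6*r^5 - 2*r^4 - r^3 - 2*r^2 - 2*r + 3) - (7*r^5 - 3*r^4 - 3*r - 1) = -r^5 + r^4 - r^3 - 2*r^2 + r + 4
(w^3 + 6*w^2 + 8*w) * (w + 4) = w^4 + 10*w^3 + 32*w^2 + 32*w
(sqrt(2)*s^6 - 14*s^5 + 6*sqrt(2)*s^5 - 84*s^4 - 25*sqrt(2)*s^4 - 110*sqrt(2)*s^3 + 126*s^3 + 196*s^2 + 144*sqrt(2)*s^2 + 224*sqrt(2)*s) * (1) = sqrt(2)*s^6 - 14*s^5 + 6*sqrt(2)*s^5 - 84*s^4 - 25*sqrt(2)*s^4 - 110*sqrt(2)*s^3 + 126*s^3 + 196*s^2 + 144*sqrt(2)*s^2 + 224*sqrt(2)*s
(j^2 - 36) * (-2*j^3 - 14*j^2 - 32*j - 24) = -2*j^5 - 14*j^4 + 40*j^3 + 480*j^2 + 1152*j + 864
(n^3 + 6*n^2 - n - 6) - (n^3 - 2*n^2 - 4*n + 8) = 8*n^2 + 3*n - 14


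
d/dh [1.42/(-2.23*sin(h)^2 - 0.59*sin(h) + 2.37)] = (6.3332*sin(h) + 0.8378)*cos(h)/(2.23*sin(h)^2 + 0.59*sin(h) - 2.37)^2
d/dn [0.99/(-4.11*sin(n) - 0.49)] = 4.0689*cos(n)/(4.11*sin(n) + 0.49)^2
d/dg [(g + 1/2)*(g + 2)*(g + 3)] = 3*g^2 + 11*g + 17/2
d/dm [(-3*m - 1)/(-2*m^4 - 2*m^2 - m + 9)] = (6*m^4 + 6*m^2 + 3*m - (3*m + 1)*(8*m^3 + 4*m + 1) - 27)/(2*m^4 + 2*m^2 + m - 9)^2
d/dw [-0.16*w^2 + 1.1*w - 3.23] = 1.1 - 0.32*w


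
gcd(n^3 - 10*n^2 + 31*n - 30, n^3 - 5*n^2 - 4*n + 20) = n^2 - 7*n + 10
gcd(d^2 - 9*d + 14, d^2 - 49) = d - 7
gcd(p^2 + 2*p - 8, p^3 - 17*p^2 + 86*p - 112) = p - 2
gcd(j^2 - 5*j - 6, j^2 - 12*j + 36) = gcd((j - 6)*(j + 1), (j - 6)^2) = j - 6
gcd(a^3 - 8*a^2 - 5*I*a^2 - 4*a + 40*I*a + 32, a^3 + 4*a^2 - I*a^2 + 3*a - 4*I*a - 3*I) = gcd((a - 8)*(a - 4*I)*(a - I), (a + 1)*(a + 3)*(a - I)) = a - I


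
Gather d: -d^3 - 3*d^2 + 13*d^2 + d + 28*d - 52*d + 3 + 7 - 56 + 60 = -d^3 + 10*d^2 - 23*d + 14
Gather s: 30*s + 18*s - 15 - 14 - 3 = 48*s - 32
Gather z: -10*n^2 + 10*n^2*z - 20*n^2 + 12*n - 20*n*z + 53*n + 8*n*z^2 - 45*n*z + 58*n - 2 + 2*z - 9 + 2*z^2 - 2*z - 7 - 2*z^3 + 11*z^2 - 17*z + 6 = -30*n^2 + 123*n - 2*z^3 + z^2*(8*n + 13) + z*(10*n^2 - 65*n - 17) - 12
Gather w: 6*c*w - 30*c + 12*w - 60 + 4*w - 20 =-30*c + w*(6*c + 16) - 80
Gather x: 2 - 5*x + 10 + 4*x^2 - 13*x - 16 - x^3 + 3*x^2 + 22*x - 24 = -x^3 + 7*x^2 + 4*x - 28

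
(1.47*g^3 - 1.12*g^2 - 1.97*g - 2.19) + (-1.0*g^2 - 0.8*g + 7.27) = 1.47*g^3 - 2.12*g^2 - 2.77*g + 5.08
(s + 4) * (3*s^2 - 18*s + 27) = 3*s^3 - 6*s^2 - 45*s + 108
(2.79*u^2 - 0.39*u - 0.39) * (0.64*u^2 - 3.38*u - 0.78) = 1.7856*u^4 - 9.6798*u^3 - 1.1076*u^2 + 1.6224*u + 0.3042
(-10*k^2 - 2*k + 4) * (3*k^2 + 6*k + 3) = -30*k^4 - 66*k^3 - 30*k^2 + 18*k + 12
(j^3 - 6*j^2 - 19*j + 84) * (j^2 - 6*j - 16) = j^5 - 12*j^4 + j^3 + 294*j^2 - 200*j - 1344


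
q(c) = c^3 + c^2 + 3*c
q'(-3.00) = 24.00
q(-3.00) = -27.00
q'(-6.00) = 99.00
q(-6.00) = -198.00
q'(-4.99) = 67.72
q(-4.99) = -114.32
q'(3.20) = 40.12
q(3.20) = 52.61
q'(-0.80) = 3.32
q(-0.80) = -2.27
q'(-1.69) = 8.19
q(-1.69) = -7.04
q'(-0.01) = 2.98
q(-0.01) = -0.03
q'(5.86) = 117.74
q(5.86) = 253.15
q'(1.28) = 10.48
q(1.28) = 7.58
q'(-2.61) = 18.22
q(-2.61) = -18.80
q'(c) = 3*c^2 + 2*c + 3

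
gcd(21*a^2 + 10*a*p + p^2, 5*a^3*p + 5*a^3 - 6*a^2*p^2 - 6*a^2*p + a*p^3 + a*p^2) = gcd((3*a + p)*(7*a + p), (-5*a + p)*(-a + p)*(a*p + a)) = 1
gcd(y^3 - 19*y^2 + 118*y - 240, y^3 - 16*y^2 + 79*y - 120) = y^2 - 13*y + 40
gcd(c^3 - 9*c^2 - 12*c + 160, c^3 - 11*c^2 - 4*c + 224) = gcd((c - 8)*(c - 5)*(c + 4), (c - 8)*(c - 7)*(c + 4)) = c^2 - 4*c - 32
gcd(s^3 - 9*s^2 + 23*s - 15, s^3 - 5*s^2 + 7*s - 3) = s^2 - 4*s + 3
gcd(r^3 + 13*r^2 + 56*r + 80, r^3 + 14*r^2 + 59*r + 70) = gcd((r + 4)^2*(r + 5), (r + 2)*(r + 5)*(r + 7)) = r + 5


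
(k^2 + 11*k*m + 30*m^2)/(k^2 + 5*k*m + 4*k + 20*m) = (k + 6*m)/(k + 4)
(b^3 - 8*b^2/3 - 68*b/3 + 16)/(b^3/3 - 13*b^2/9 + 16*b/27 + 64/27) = 9*(3*b^3 - 8*b^2 - 68*b + 48)/(9*b^3 - 39*b^2 + 16*b + 64)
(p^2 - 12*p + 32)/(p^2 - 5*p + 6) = (p^2 - 12*p + 32)/(p^2 - 5*p + 6)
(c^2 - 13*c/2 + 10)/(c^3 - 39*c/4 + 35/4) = 2*(c - 4)/(2*c^2 + 5*c - 7)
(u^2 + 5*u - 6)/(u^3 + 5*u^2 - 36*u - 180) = (u - 1)/(u^2 - u - 30)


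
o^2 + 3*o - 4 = (o - 1)*(o + 4)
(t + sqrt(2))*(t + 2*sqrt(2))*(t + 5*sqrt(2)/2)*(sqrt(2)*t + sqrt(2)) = sqrt(2)*t^4 + sqrt(2)*t^3 + 11*t^3 + 11*t^2 + 19*sqrt(2)*t^2 + 20*t + 19*sqrt(2)*t + 20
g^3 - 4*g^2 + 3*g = g*(g - 3)*(g - 1)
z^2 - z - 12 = (z - 4)*(z + 3)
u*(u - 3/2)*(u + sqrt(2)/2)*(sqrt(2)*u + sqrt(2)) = sqrt(2)*u^4 - sqrt(2)*u^3/2 + u^3 - 3*sqrt(2)*u^2/2 - u^2/2 - 3*u/2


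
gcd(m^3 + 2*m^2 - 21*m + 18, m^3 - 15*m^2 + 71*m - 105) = m - 3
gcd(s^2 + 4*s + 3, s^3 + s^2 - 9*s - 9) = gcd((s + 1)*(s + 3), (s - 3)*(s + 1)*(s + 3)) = s^2 + 4*s + 3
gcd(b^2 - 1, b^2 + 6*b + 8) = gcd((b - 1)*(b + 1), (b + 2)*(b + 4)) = 1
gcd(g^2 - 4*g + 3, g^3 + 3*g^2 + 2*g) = 1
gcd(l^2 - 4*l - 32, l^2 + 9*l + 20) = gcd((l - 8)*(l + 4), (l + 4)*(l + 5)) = l + 4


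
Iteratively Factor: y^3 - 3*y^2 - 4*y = (y)*(y^2 - 3*y - 4) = y*(y + 1)*(y - 4)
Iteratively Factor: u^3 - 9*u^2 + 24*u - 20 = (u - 2)*(u^2 - 7*u + 10) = (u - 5)*(u - 2)*(u - 2)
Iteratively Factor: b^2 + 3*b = (b + 3)*(b)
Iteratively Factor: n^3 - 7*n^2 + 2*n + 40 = (n - 5)*(n^2 - 2*n - 8) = (n - 5)*(n - 4)*(n + 2)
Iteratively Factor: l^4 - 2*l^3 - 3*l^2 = (l - 3)*(l^3 + l^2) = (l - 3)*(l + 1)*(l^2) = l*(l - 3)*(l + 1)*(l)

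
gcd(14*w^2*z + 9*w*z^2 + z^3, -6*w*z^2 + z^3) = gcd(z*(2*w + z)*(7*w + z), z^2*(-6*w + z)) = z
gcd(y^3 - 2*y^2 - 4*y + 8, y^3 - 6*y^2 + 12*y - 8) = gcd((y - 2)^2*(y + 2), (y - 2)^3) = y^2 - 4*y + 4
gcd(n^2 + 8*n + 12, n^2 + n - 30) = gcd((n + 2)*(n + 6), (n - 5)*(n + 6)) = n + 6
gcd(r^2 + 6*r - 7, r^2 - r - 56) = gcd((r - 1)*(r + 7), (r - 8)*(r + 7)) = r + 7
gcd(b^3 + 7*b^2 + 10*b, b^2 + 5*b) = b^2 + 5*b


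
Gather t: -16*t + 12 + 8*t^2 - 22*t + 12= 8*t^2 - 38*t + 24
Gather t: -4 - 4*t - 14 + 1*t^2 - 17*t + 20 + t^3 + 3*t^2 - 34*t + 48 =t^3 + 4*t^2 - 55*t + 50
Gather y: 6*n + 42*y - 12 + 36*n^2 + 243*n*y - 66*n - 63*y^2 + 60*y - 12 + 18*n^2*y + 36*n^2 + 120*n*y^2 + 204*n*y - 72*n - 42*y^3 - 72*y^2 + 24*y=72*n^2 - 132*n - 42*y^3 + y^2*(120*n - 135) + y*(18*n^2 + 447*n + 126) - 24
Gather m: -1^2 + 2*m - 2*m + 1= 0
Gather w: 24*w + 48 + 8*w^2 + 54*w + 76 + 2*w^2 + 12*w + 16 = 10*w^2 + 90*w + 140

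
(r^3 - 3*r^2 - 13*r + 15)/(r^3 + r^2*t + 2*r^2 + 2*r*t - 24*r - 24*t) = (r^3 - 3*r^2 - 13*r + 15)/(r^3 + r^2*t + 2*r^2 + 2*r*t - 24*r - 24*t)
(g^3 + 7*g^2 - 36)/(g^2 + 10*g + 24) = (g^2 + g - 6)/(g + 4)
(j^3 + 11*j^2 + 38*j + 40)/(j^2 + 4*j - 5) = (j^2 + 6*j + 8)/(j - 1)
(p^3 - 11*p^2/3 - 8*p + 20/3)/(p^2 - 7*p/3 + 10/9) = 3*(p^2 - 3*p - 10)/(3*p - 5)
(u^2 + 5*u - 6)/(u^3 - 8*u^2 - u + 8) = (u + 6)/(u^2 - 7*u - 8)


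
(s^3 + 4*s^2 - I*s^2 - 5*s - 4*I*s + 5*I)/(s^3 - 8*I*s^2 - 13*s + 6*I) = (s^2 + 4*s - 5)/(s^2 - 7*I*s - 6)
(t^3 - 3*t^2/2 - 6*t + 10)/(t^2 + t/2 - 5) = t - 2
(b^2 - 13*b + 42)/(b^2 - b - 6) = (-b^2 + 13*b - 42)/(-b^2 + b + 6)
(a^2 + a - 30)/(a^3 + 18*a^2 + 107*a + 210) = (a - 5)/(a^2 + 12*a + 35)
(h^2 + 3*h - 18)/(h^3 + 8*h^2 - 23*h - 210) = (h - 3)/(h^2 + 2*h - 35)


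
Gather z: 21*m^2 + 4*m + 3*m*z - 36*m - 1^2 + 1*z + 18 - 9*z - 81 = 21*m^2 - 32*m + z*(3*m - 8) - 64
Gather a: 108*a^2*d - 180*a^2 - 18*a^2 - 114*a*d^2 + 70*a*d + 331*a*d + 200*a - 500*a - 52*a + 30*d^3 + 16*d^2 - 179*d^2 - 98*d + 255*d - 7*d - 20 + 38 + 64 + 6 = a^2*(108*d - 198) + a*(-114*d^2 + 401*d - 352) + 30*d^3 - 163*d^2 + 150*d + 88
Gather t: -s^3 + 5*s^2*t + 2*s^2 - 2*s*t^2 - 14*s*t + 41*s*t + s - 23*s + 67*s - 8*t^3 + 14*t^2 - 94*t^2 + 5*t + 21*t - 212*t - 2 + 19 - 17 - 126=-s^3 + 2*s^2 + 45*s - 8*t^3 + t^2*(-2*s - 80) + t*(5*s^2 + 27*s - 186) - 126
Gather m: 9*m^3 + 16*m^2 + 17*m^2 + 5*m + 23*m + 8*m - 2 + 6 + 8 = 9*m^3 + 33*m^2 + 36*m + 12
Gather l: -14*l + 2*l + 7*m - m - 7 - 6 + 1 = -12*l + 6*m - 12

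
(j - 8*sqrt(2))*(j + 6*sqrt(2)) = j^2 - 2*sqrt(2)*j - 96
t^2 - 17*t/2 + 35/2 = (t - 5)*(t - 7/2)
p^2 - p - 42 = (p - 7)*(p + 6)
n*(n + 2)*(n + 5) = n^3 + 7*n^2 + 10*n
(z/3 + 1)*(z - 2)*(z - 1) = z^3/3 - 7*z/3 + 2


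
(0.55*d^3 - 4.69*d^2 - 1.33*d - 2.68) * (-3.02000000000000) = -1.661*d^3 + 14.1638*d^2 + 4.0166*d + 8.0936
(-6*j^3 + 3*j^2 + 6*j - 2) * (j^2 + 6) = -6*j^5 + 3*j^4 - 30*j^3 + 16*j^2 + 36*j - 12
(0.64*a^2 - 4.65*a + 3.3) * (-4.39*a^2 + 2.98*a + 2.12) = -2.8096*a^4 + 22.3207*a^3 - 26.9872*a^2 - 0.0240000000000009*a + 6.996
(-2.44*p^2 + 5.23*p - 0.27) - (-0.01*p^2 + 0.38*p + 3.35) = -2.43*p^2 + 4.85*p - 3.62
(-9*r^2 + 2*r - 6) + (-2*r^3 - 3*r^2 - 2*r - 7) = -2*r^3 - 12*r^2 - 13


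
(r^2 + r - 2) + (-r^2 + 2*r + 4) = 3*r + 2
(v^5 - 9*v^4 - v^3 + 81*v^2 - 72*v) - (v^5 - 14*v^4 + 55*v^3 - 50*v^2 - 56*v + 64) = 5*v^4 - 56*v^3 + 131*v^2 - 16*v - 64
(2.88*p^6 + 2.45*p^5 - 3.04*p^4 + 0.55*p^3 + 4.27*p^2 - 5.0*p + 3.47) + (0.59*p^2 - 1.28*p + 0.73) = 2.88*p^6 + 2.45*p^5 - 3.04*p^4 + 0.55*p^3 + 4.86*p^2 - 6.28*p + 4.2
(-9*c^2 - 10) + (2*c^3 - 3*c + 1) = 2*c^3 - 9*c^2 - 3*c - 9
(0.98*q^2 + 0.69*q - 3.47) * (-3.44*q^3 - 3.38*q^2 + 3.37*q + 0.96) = -3.3712*q^5 - 5.686*q^4 + 12.9072*q^3 + 14.9947*q^2 - 11.0315*q - 3.3312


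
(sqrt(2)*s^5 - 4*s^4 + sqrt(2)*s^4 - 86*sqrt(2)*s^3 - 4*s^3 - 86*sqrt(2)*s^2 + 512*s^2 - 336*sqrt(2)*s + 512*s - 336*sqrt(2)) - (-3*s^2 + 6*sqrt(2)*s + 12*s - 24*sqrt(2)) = sqrt(2)*s^5 - 4*s^4 + sqrt(2)*s^4 - 86*sqrt(2)*s^3 - 4*s^3 - 86*sqrt(2)*s^2 + 515*s^2 - 342*sqrt(2)*s + 500*s - 312*sqrt(2)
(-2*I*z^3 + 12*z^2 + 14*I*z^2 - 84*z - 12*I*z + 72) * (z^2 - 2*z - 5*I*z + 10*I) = -2*I*z^5 + 2*z^4 + 18*I*z^4 - 18*z^3 - 100*I*z^3 + 40*z^2 + 564*I*z^2 - 24*z - 1200*I*z + 720*I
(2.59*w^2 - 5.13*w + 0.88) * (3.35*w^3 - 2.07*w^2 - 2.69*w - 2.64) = 8.6765*w^5 - 22.5468*w^4 + 6.6*w^3 + 5.1405*w^2 + 11.176*w - 2.3232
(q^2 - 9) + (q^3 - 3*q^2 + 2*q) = q^3 - 2*q^2 + 2*q - 9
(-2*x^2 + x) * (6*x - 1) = -12*x^3 + 8*x^2 - x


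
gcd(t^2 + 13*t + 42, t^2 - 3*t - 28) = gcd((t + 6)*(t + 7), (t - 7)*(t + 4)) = 1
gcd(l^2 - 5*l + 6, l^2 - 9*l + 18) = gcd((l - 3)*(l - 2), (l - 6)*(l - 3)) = l - 3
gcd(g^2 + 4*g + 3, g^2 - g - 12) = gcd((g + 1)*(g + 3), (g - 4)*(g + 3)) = g + 3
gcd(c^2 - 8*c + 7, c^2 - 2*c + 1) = c - 1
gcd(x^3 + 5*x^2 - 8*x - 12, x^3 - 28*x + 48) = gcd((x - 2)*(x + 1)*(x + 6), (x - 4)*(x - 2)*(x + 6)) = x^2 + 4*x - 12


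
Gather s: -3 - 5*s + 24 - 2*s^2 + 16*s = -2*s^2 + 11*s + 21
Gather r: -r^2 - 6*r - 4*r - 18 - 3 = -r^2 - 10*r - 21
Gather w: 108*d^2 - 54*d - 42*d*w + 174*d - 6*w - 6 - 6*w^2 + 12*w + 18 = 108*d^2 + 120*d - 6*w^2 + w*(6 - 42*d) + 12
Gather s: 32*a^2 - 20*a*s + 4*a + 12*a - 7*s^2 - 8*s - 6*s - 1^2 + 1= 32*a^2 + 16*a - 7*s^2 + s*(-20*a - 14)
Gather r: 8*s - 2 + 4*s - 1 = 12*s - 3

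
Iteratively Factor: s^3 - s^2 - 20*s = (s)*(s^2 - s - 20) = s*(s + 4)*(s - 5)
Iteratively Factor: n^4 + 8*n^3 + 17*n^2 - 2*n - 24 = (n + 2)*(n^3 + 6*n^2 + 5*n - 12) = (n + 2)*(n + 4)*(n^2 + 2*n - 3) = (n - 1)*(n + 2)*(n + 4)*(n + 3)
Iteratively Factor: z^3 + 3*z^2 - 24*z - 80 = (z + 4)*(z^2 - z - 20) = (z - 5)*(z + 4)*(z + 4)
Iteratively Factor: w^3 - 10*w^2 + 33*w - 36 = (w - 3)*(w^2 - 7*w + 12) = (w - 3)^2*(w - 4)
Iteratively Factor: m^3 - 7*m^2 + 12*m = (m - 4)*(m^2 - 3*m) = (m - 4)*(m - 3)*(m)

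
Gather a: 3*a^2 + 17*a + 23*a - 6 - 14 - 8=3*a^2 + 40*a - 28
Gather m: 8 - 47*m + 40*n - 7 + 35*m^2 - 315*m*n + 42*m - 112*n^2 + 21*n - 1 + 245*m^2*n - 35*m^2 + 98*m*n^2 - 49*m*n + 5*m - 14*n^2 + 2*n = 245*m^2*n + m*(98*n^2 - 364*n) - 126*n^2 + 63*n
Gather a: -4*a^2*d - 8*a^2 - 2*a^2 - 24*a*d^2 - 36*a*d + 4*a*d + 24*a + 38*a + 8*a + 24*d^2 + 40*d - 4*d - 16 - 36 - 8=a^2*(-4*d - 10) + a*(-24*d^2 - 32*d + 70) + 24*d^2 + 36*d - 60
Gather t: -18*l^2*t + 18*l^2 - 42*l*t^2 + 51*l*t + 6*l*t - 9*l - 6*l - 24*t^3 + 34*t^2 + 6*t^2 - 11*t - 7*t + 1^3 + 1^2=18*l^2 - 15*l - 24*t^3 + t^2*(40 - 42*l) + t*(-18*l^2 + 57*l - 18) + 2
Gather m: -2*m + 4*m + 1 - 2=2*m - 1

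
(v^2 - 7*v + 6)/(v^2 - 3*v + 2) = (v - 6)/(v - 2)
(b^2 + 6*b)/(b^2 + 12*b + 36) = b/(b + 6)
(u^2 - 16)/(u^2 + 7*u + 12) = (u - 4)/(u + 3)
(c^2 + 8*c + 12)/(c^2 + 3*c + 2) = (c + 6)/(c + 1)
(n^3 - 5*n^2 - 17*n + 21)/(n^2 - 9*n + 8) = (n^2 - 4*n - 21)/(n - 8)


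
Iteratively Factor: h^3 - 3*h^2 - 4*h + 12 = (h - 2)*(h^2 - h - 6) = (h - 2)*(h + 2)*(h - 3)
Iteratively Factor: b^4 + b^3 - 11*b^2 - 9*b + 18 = (b + 2)*(b^3 - b^2 - 9*b + 9) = (b + 2)*(b + 3)*(b^2 - 4*b + 3) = (b - 1)*(b + 2)*(b + 3)*(b - 3)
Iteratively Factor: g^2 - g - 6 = (g + 2)*(g - 3)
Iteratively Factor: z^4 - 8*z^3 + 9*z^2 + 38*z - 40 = (z - 1)*(z^3 - 7*z^2 + 2*z + 40) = (z - 1)*(z + 2)*(z^2 - 9*z + 20) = (z - 4)*(z - 1)*(z + 2)*(z - 5)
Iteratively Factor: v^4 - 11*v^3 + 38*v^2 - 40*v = (v - 4)*(v^3 - 7*v^2 + 10*v) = v*(v - 4)*(v^2 - 7*v + 10) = v*(v - 5)*(v - 4)*(v - 2)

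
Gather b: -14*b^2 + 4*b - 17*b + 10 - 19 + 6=-14*b^2 - 13*b - 3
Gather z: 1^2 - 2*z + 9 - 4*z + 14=24 - 6*z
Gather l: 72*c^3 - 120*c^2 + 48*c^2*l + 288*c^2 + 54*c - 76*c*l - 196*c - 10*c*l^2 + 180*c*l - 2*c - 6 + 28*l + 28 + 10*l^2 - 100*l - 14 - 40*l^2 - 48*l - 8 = 72*c^3 + 168*c^2 - 144*c + l^2*(-10*c - 30) + l*(48*c^2 + 104*c - 120)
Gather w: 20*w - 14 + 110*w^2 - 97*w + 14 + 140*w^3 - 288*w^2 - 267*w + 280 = 140*w^3 - 178*w^2 - 344*w + 280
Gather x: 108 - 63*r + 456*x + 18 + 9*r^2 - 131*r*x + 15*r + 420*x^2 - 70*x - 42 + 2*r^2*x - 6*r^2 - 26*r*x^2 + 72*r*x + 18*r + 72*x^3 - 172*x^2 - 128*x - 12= 3*r^2 - 30*r + 72*x^3 + x^2*(248 - 26*r) + x*(2*r^2 - 59*r + 258) + 72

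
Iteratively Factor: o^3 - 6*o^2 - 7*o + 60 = (o + 3)*(o^2 - 9*o + 20) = (o - 4)*(o + 3)*(o - 5)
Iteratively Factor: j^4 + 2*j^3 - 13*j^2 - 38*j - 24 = (j + 1)*(j^3 + j^2 - 14*j - 24) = (j - 4)*(j + 1)*(j^2 + 5*j + 6) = (j - 4)*(j + 1)*(j + 2)*(j + 3)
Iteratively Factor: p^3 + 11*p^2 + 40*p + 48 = (p + 4)*(p^2 + 7*p + 12) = (p + 4)^2*(p + 3)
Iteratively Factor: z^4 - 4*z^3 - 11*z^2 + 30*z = (z - 5)*(z^3 + z^2 - 6*z) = z*(z - 5)*(z^2 + z - 6) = z*(z - 5)*(z - 2)*(z + 3)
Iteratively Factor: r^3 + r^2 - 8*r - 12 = (r + 2)*(r^2 - r - 6) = (r + 2)^2*(r - 3)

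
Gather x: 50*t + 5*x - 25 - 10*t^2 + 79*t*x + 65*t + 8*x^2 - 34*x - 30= -10*t^2 + 115*t + 8*x^2 + x*(79*t - 29) - 55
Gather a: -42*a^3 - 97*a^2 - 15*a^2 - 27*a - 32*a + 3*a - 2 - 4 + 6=-42*a^3 - 112*a^2 - 56*a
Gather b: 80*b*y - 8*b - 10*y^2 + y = b*(80*y - 8) - 10*y^2 + y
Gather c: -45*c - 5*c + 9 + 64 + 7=80 - 50*c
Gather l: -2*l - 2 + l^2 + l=l^2 - l - 2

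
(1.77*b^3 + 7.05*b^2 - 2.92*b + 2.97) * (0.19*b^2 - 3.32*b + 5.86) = 0.3363*b^5 - 4.5369*b^4 - 13.5886*b^3 + 51.5717*b^2 - 26.9716*b + 17.4042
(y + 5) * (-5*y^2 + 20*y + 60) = -5*y^3 - 5*y^2 + 160*y + 300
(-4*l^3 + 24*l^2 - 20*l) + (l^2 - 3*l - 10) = -4*l^3 + 25*l^2 - 23*l - 10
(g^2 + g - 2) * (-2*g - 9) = -2*g^3 - 11*g^2 - 5*g + 18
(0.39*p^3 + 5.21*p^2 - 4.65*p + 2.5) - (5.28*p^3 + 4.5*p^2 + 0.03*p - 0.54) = -4.89*p^3 + 0.71*p^2 - 4.68*p + 3.04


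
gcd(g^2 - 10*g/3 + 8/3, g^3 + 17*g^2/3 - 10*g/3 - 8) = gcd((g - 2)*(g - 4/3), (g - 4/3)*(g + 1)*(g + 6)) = g - 4/3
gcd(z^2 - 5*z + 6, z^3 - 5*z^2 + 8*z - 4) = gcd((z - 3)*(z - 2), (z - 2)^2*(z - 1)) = z - 2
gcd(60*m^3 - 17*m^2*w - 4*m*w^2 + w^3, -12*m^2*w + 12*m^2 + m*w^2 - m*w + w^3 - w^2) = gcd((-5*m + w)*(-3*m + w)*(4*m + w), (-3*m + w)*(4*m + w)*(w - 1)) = -12*m^2 + m*w + w^2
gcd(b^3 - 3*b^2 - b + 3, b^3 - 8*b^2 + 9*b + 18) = b^2 - 2*b - 3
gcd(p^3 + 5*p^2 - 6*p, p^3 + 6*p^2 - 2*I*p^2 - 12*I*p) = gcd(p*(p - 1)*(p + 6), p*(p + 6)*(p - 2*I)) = p^2 + 6*p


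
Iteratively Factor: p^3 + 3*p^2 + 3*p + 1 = (p + 1)*(p^2 + 2*p + 1) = (p + 1)^2*(p + 1)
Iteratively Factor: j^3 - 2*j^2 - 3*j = (j)*(j^2 - 2*j - 3) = j*(j + 1)*(j - 3)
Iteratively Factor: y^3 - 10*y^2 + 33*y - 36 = (y - 3)*(y^2 - 7*y + 12) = (y - 3)^2*(y - 4)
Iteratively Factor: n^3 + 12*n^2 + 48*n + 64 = (n + 4)*(n^2 + 8*n + 16) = (n + 4)^2*(n + 4)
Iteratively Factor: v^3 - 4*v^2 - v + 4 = (v - 4)*(v^2 - 1) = (v - 4)*(v - 1)*(v + 1)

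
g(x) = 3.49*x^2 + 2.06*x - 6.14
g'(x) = 6.98*x + 2.06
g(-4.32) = 50.09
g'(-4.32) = -28.09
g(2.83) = 27.64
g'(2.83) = 21.81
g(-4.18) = 46.23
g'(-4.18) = -27.12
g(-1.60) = -0.50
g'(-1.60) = -9.11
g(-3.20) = 23.01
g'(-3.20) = -20.28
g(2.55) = 21.81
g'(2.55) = 19.86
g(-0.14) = -6.36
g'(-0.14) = 1.08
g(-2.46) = 9.91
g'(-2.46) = -15.11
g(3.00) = 31.45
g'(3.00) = 23.00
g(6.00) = 131.86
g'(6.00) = 43.94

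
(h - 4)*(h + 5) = h^2 + h - 20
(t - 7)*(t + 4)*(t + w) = t^3 + t^2*w - 3*t^2 - 3*t*w - 28*t - 28*w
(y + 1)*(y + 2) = y^2 + 3*y + 2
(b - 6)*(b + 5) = b^2 - b - 30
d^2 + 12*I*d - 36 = (d + 6*I)^2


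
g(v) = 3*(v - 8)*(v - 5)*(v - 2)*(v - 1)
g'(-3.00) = -3516.00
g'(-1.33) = -1367.33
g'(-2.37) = -2558.40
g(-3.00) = 5280.00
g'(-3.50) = -4417.50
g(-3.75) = 8424.20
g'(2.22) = 62.52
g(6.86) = -181.16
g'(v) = 3*(v - 8)*(v - 5)*(v - 2) + 3*(v - 8)*(v - 5)*(v - 1) + 3*(v - 8)*(v - 2)*(v - 1) + 3*(v - 5)*(v - 2)*(v - 1) = 12*v^3 - 144*v^2 + 486*v - 438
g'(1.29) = -24.93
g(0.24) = 148.22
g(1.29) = -15.38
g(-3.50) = 7257.94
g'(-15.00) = -80628.00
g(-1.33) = 1374.70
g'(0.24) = -329.49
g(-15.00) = 375360.00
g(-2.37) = 3376.59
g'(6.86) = -6.68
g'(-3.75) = -4918.31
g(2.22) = 12.94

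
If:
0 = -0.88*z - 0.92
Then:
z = -1.05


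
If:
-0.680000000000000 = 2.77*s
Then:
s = -0.25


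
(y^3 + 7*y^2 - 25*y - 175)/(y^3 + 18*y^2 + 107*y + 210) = (y - 5)/(y + 6)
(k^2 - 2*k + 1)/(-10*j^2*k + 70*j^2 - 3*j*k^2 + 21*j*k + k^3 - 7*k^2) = (-k^2 + 2*k - 1)/(10*j^2*k - 70*j^2 + 3*j*k^2 - 21*j*k - k^3 + 7*k^2)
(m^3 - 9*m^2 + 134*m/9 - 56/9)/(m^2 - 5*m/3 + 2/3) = (3*m^2 - 25*m + 28)/(3*(m - 1))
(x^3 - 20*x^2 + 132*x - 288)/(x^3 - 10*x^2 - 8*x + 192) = (x - 6)/(x + 4)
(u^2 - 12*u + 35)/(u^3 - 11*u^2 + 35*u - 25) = (u - 7)/(u^2 - 6*u + 5)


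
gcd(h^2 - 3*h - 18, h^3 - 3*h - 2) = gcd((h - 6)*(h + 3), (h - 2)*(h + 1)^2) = 1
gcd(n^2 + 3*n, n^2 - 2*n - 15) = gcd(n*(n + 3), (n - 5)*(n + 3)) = n + 3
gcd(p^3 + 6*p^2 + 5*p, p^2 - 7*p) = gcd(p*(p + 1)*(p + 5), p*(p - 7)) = p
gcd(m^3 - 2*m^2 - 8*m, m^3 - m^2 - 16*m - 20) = m + 2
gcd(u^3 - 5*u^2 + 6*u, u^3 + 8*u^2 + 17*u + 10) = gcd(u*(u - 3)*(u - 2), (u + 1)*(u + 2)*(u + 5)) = 1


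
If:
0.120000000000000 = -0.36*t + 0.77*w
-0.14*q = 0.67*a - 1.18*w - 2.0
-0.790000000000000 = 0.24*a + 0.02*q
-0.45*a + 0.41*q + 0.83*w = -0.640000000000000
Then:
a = -3.43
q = 1.65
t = -7.70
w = -3.45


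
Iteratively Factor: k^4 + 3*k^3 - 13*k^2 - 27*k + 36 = (k - 1)*(k^3 + 4*k^2 - 9*k - 36) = (k - 1)*(k + 3)*(k^2 + k - 12) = (k - 3)*(k - 1)*(k + 3)*(k + 4)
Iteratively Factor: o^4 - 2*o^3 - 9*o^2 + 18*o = (o - 3)*(o^3 + o^2 - 6*o) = (o - 3)*(o + 3)*(o^2 - 2*o) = o*(o - 3)*(o + 3)*(o - 2)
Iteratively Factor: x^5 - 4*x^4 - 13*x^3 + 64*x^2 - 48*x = (x)*(x^4 - 4*x^3 - 13*x^2 + 64*x - 48) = x*(x - 3)*(x^3 - x^2 - 16*x + 16) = x*(x - 3)*(x - 1)*(x^2 - 16) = x*(x - 3)*(x - 1)*(x + 4)*(x - 4)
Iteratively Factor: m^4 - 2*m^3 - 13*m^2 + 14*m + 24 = (m - 4)*(m^3 + 2*m^2 - 5*m - 6) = (m - 4)*(m + 1)*(m^2 + m - 6) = (m - 4)*(m - 2)*(m + 1)*(m + 3)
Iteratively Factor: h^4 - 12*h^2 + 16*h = (h - 2)*(h^3 + 2*h^2 - 8*h) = (h - 2)*(h + 4)*(h^2 - 2*h) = h*(h - 2)*(h + 4)*(h - 2)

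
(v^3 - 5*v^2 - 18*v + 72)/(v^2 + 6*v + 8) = (v^2 - 9*v + 18)/(v + 2)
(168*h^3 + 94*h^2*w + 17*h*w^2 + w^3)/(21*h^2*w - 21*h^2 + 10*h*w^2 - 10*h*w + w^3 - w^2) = (24*h^2 + 10*h*w + w^2)/(3*h*w - 3*h + w^2 - w)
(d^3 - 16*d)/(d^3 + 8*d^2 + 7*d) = (d^2 - 16)/(d^2 + 8*d + 7)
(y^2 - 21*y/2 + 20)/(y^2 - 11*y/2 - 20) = (2*y - 5)/(2*y + 5)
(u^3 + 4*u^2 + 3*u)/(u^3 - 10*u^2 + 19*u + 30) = u*(u + 3)/(u^2 - 11*u + 30)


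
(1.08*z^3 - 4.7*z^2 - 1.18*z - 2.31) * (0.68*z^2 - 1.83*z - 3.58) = 0.7344*z^5 - 5.1724*z^4 + 3.9322*z^3 + 17.4146*z^2 + 8.4517*z + 8.2698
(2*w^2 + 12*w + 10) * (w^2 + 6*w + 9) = 2*w^4 + 24*w^3 + 100*w^2 + 168*w + 90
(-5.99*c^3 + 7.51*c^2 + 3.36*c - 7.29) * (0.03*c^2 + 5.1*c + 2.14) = -0.1797*c^5 - 30.3237*c^4 + 25.5832*c^3 + 32.9887*c^2 - 29.9886*c - 15.6006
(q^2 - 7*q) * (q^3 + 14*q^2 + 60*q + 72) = q^5 + 7*q^4 - 38*q^3 - 348*q^2 - 504*q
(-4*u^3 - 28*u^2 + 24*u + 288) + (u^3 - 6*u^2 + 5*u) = -3*u^3 - 34*u^2 + 29*u + 288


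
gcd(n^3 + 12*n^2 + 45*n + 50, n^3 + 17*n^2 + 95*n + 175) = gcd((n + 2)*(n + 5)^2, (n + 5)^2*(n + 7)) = n^2 + 10*n + 25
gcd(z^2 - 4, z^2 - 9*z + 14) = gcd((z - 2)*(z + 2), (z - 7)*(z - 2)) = z - 2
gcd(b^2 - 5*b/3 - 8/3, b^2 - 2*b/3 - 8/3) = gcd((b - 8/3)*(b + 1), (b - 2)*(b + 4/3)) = 1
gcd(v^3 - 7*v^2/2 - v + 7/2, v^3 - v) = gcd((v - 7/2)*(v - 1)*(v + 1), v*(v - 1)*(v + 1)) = v^2 - 1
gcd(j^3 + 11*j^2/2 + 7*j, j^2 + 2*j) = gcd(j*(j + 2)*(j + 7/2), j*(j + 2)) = j^2 + 2*j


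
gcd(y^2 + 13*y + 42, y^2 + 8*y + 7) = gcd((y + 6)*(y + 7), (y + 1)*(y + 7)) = y + 7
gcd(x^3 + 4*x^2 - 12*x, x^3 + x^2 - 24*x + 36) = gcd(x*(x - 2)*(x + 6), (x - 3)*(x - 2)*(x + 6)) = x^2 + 4*x - 12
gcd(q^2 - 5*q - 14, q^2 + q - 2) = q + 2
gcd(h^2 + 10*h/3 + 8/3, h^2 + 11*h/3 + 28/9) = h + 4/3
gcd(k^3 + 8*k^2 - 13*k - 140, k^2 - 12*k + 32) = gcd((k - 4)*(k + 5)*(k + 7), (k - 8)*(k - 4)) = k - 4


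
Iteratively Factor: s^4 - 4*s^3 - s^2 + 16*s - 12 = (s - 2)*(s^3 - 2*s^2 - 5*s + 6) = (s - 2)*(s + 2)*(s^2 - 4*s + 3) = (s - 2)*(s - 1)*(s + 2)*(s - 3)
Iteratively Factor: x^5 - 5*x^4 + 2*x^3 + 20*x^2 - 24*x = (x + 2)*(x^4 - 7*x^3 + 16*x^2 - 12*x) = (x - 2)*(x + 2)*(x^3 - 5*x^2 + 6*x) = (x - 2)^2*(x + 2)*(x^2 - 3*x) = x*(x - 2)^2*(x + 2)*(x - 3)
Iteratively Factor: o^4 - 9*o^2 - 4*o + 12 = (o + 2)*(o^3 - 2*o^2 - 5*o + 6) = (o - 1)*(o + 2)*(o^2 - o - 6) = (o - 3)*(o - 1)*(o + 2)*(o + 2)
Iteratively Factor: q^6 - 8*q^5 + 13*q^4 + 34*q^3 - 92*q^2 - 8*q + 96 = (q + 1)*(q^5 - 9*q^4 + 22*q^3 + 12*q^2 - 104*q + 96) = (q - 4)*(q + 1)*(q^4 - 5*q^3 + 2*q^2 + 20*q - 24) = (q - 4)*(q - 3)*(q + 1)*(q^3 - 2*q^2 - 4*q + 8) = (q - 4)*(q - 3)*(q - 2)*(q + 1)*(q^2 - 4) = (q - 4)*(q - 3)*(q - 2)*(q + 1)*(q + 2)*(q - 2)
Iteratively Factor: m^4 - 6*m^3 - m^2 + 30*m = (m - 3)*(m^3 - 3*m^2 - 10*m) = m*(m - 3)*(m^2 - 3*m - 10) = m*(m - 3)*(m + 2)*(m - 5)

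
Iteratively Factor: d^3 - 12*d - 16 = (d + 2)*(d^2 - 2*d - 8) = (d + 2)^2*(d - 4)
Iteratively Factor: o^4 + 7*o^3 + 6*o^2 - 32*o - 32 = (o + 4)*(o^3 + 3*o^2 - 6*o - 8) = (o + 4)^2*(o^2 - o - 2) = (o + 1)*(o + 4)^2*(o - 2)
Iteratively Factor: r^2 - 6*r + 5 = (r - 5)*(r - 1)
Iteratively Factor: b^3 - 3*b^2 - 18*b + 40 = (b - 5)*(b^2 + 2*b - 8) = (b - 5)*(b + 4)*(b - 2)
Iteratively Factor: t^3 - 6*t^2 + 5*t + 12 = (t + 1)*(t^2 - 7*t + 12) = (t - 4)*(t + 1)*(t - 3)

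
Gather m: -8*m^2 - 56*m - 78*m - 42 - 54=-8*m^2 - 134*m - 96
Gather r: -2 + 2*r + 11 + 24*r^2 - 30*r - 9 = 24*r^2 - 28*r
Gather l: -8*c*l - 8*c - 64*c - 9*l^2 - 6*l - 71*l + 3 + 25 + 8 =-72*c - 9*l^2 + l*(-8*c - 77) + 36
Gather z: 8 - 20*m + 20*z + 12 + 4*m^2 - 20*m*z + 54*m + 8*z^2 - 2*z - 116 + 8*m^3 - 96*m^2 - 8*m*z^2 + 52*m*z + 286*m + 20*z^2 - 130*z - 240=8*m^3 - 92*m^2 + 320*m + z^2*(28 - 8*m) + z*(32*m - 112) - 336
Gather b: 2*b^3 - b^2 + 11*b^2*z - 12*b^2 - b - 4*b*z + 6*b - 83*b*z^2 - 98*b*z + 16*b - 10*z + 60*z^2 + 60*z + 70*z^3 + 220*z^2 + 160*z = 2*b^3 + b^2*(11*z - 13) + b*(-83*z^2 - 102*z + 21) + 70*z^3 + 280*z^2 + 210*z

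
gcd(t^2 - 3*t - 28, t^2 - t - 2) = 1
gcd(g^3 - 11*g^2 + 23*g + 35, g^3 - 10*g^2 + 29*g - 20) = g - 5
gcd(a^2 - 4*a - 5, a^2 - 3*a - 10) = a - 5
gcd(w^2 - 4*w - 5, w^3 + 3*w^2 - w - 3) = w + 1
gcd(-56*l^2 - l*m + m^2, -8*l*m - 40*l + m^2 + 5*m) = 8*l - m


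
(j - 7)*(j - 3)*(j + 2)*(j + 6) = j^4 - 2*j^3 - 47*j^2 + 48*j + 252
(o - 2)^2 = o^2 - 4*o + 4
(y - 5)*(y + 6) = y^2 + y - 30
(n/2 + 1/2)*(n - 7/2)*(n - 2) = n^3/2 - 9*n^2/4 + 3*n/4 + 7/2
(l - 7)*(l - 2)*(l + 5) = l^3 - 4*l^2 - 31*l + 70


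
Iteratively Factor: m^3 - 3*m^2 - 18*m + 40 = (m + 4)*(m^2 - 7*m + 10) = (m - 5)*(m + 4)*(m - 2)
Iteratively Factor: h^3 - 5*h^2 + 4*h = (h - 1)*(h^2 - 4*h) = h*(h - 1)*(h - 4)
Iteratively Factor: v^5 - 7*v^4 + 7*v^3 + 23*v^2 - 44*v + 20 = (v - 1)*(v^4 - 6*v^3 + v^2 + 24*v - 20) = (v - 2)*(v - 1)*(v^3 - 4*v^2 - 7*v + 10) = (v - 2)*(v - 1)*(v + 2)*(v^2 - 6*v + 5) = (v - 5)*(v - 2)*(v - 1)*(v + 2)*(v - 1)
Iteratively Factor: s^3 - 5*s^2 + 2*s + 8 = (s - 4)*(s^2 - s - 2) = (s - 4)*(s + 1)*(s - 2)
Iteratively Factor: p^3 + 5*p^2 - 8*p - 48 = (p + 4)*(p^2 + p - 12) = (p - 3)*(p + 4)*(p + 4)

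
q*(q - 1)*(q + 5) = q^3 + 4*q^2 - 5*q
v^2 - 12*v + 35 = (v - 7)*(v - 5)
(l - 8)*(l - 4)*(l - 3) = l^3 - 15*l^2 + 68*l - 96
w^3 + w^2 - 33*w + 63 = (w - 3)^2*(w + 7)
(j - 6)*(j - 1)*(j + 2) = j^3 - 5*j^2 - 8*j + 12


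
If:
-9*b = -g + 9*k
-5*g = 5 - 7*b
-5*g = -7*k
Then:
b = 190/581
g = -45/83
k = -225/581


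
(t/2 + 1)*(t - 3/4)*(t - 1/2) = t^3/2 + 3*t^2/8 - 17*t/16 + 3/8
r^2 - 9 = (r - 3)*(r + 3)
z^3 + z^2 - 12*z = z*(z - 3)*(z + 4)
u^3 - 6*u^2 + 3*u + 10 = (u - 5)*(u - 2)*(u + 1)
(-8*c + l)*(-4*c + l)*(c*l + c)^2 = 32*c^4*l^2 + 64*c^4*l + 32*c^4 - 12*c^3*l^3 - 24*c^3*l^2 - 12*c^3*l + c^2*l^4 + 2*c^2*l^3 + c^2*l^2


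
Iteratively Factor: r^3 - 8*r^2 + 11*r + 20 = (r - 5)*(r^2 - 3*r - 4) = (r - 5)*(r - 4)*(r + 1)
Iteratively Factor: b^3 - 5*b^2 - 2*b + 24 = (b + 2)*(b^2 - 7*b + 12) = (b - 4)*(b + 2)*(b - 3)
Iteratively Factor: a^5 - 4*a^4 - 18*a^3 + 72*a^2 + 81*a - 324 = (a + 3)*(a^4 - 7*a^3 + 3*a^2 + 63*a - 108) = (a - 4)*(a + 3)*(a^3 - 3*a^2 - 9*a + 27) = (a - 4)*(a + 3)^2*(a^2 - 6*a + 9) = (a - 4)*(a - 3)*(a + 3)^2*(a - 3)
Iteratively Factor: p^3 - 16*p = (p - 4)*(p^2 + 4*p) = p*(p - 4)*(p + 4)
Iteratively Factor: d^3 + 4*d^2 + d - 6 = (d + 3)*(d^2 + d - 2) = (d - 1)*(d + 3)*(d + 2)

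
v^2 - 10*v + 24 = (v - 6)*(v - 4)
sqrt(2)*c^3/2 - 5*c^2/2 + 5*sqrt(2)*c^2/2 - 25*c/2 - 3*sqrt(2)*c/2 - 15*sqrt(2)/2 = (c + 5)*(c - 3*sqrt(2))*(sqrt(2)*c/2 + 1/2)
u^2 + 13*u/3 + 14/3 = (u + 2)*(u + 7/3)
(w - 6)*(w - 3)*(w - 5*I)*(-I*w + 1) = -I*w^4 - 4*w^3 + 9*I*w^3 + 36*w^2 - 23*I*w^2 - 72*w + 45*I*w - 90*I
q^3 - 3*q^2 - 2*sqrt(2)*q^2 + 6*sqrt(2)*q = q*(q - 3)*(q - 2*sqrt(2))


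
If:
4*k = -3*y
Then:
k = -3*y/4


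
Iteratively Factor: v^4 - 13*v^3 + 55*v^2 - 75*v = (v - 3)*(v^3 - 10*v^2 + 25*v) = v*(v - 3)*(v^2 - 10*v + 25) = v*(v - 5)*(v - 3)*(v - 5)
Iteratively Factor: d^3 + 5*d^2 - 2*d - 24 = (d + 3)*(d^2 + 2*d - 8) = (d - 2)*(d + 3)*(d + 4)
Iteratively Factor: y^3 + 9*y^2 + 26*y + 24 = (y + 4)*(y^2 + 5*y + 6) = (y + 3)*(y + 4)*(y + 2)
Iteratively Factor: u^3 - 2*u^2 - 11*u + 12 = (u - 1)*(u^2 - u - 12) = (u - 1)*(u + 3)*(u - 4)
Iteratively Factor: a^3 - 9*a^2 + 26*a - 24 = (a - 4)*(a^2 - 5*a + 6) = (a - 4)*(a - 2)*(a - 3)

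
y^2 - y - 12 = (y - 4)*(y + 3)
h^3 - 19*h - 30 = (h - 5)*(h + 2)*(h + 3)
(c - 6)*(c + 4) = c^2 - 2*c - 24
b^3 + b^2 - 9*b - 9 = (b - 3)*(b + 1)*(b + 3)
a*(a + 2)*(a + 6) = a^3 + 8*a^2 + 12*a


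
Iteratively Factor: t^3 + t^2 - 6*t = (t + 3)*(t^2 - 2*t) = (t - 2)*(t + 3)*(t)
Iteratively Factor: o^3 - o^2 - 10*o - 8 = (o - 4)*(o^2 + 3*o + 2) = (o - 4)*(o + 2)*(o + 1)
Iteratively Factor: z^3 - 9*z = (z - 3)*(z^2 + 3*z) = z*(z - 3)*(z + 3)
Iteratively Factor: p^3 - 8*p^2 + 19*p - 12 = (p - 1)*(p^2 - 7*p + 12) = (p - 4)*(p - 1)*(p - 3)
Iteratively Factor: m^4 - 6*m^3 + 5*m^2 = (m - 5)*(m^3 - m^2) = m*(m - 5)*(m^2 - m) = m*(m - 5)*(m - 1)*(m)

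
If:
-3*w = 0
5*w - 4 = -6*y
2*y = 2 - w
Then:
No Solution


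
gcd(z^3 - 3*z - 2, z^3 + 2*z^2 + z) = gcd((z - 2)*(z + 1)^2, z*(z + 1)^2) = z^2 + 2*z + 1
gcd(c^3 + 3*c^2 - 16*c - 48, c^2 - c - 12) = c^2 - c - 12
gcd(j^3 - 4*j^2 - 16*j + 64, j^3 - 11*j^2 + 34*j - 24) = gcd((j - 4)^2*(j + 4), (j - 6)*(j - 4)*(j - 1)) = j - 4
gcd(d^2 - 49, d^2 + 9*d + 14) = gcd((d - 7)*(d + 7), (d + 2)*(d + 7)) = d + 7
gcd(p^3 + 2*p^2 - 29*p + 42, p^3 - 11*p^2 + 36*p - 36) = p^2 - 5*p + 6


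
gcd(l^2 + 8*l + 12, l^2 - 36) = l + 6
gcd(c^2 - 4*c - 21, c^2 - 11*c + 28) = c - 7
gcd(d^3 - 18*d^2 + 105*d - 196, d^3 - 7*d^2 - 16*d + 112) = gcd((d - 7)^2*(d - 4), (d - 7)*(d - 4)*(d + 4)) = d^2 - 11*d + 28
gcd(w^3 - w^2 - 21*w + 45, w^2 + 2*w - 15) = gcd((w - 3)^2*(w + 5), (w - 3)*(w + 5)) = w^2 + 2*w - 15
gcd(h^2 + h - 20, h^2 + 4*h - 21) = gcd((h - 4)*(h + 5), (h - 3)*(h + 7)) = 1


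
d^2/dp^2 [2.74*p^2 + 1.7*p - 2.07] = 5.48000000000000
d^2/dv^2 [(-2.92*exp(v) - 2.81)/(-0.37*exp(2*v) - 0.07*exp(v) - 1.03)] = (0.399748*exp(4*v) + 1.463128*exp(3*v) - 6.458535*exp(2*v) - 4.480327*exp(v) + 2.895227)*exp(v)/(0.050653*exp(6*v) + 0.028749*exp(5*v) + 0.42846*exp(4*v) + 0.160405*exp(3*v) + 1.19274*exp(2*v) + 0.222789*exp(v) + 1.092727)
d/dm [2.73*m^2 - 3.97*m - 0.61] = 5.46*m - 3.97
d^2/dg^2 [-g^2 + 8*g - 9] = -2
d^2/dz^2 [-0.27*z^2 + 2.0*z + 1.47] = -0.540000000000000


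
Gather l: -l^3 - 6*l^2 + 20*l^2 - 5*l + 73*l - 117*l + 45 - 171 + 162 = -l^3 + 14*l^2 - 49*l + 36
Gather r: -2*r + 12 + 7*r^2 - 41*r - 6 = 7*r^2 - 43*r + 6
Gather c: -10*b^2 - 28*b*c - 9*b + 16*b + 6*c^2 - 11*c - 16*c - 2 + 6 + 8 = -10*b^2 + 7*b + 6*c^2 + c*(-28*b - 27) + 12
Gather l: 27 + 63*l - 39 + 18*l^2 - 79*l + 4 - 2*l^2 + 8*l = 16*l^2 - 8*l - 8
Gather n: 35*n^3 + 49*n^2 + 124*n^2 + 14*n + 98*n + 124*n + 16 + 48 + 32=35*n^3 + 173*n^2 + 236*n + 96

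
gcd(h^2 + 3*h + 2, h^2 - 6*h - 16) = h + 2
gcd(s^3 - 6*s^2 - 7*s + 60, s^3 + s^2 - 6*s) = s + 3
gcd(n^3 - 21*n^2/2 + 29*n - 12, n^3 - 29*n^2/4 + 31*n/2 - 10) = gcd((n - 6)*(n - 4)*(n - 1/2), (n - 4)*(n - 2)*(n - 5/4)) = n - 4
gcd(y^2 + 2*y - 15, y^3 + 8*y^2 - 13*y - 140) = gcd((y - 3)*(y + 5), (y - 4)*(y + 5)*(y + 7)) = y + 5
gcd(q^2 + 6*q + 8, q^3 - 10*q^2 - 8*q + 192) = q + 4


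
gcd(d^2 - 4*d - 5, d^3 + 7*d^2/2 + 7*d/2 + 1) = d + 1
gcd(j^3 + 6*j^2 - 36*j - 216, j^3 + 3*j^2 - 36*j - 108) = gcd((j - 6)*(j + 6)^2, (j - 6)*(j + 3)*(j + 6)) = j^2 - 36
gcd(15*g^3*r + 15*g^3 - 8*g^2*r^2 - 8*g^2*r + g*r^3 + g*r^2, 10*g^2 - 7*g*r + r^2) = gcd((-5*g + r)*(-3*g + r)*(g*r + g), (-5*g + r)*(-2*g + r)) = -5*g + r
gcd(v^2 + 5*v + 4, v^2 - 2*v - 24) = v + 4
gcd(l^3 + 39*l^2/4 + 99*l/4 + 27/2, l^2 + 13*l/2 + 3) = l + 6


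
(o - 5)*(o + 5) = o^2 - 25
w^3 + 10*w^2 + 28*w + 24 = (w + 2)^2*(w + 6)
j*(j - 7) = j^2 - 7*j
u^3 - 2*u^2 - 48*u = u*(u - 8)*(u + 6)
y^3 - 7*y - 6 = (y - 3)*(y + 1)*(y + 2)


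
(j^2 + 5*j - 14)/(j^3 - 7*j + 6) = (j + 7)/(j^2 + 2*j - 3)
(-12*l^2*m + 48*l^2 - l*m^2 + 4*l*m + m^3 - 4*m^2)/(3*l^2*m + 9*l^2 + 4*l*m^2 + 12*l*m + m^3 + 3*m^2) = (-4*l*m + 16*l + m^2 - 4*m)/(l*m + 3*l + m^2 + 3*m)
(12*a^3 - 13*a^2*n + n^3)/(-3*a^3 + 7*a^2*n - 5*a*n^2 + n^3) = (-4*a - n)/(a - n)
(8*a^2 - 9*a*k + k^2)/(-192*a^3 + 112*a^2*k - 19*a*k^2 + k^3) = (-a + k)/(24*a^2 - 11*a*k + k^2)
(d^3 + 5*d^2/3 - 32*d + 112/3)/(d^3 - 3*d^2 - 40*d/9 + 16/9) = 3*(3*d^2 + 17*d - 28)/(9*d^2 + 9*d - 4)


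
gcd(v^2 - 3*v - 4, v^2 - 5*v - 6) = v + 1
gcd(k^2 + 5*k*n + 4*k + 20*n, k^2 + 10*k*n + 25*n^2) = k + 5*n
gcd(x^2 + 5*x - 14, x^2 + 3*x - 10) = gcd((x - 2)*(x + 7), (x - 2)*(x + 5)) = x - 2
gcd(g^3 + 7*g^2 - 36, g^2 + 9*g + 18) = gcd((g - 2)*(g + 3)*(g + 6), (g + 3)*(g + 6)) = g^2 + 9*g + 18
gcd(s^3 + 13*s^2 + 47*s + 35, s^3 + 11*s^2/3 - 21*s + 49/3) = s + 7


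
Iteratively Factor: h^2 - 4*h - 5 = (h - 5)*(h + 1)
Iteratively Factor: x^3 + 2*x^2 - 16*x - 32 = (x + 2)*(x^2 - 16) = (x - 4)*(x + 2)*(x + 4)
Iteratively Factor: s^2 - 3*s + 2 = (s - 1)*(s - 2)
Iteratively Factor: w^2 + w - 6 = (w - 2)*(w + 3)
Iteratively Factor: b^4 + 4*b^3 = (b)*(b^3 + 4*b^2) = b*(b + 4)*(b^2) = b^2*(b + 4)*(b)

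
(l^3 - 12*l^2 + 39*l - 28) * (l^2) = l^5 - 12*l^4 + 39*l^3 - 28*l^2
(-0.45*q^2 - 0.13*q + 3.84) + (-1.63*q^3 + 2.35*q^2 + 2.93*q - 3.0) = -1.63*q^3 + 1.9*q^2 + 2.8*q + 0.84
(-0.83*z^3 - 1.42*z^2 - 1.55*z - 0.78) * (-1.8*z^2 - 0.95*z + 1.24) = 1.494*z^5 + 3.3445*z^4 + 3.1098*z^3 + 1.1157*z^2 - 1.181*z - 0.9672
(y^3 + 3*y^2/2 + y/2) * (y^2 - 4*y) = y^5 - 5*y^4/2 - 11*y^3/2 - 2*y^2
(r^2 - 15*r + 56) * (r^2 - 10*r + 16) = r^4 - 25*r^3 + 222*r^2 - 800*r + 896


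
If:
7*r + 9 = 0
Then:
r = -9/7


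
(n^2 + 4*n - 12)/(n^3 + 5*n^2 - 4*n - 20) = (n + 6)/(n^2 + 7*n + 10)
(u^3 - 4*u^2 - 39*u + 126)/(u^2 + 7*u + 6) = (u^2 - 10*u + 21)/(u + 1)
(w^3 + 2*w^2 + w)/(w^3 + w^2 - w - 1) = w/(w - 1)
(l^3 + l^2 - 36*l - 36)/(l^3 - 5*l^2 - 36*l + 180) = (l + 1)/(l - 5)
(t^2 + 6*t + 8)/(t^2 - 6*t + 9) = (t^2 + 6*t + 8)/(t^2 - 6*t + 9)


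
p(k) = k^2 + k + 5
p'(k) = 2*k + 1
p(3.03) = 17.21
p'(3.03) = 7.06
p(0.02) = 5.02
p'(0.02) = 1.04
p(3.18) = 18.29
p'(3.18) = 7.36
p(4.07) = 25.63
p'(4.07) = 9.14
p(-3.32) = 12.70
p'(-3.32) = -5.64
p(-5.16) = 26.47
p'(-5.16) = -9.32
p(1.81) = 10.09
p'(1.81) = 4.62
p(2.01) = 11.05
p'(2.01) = 5.02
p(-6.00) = 35.00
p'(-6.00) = -11.00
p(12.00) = 161.00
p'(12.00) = 25.00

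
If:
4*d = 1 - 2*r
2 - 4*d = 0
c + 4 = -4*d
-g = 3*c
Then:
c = -6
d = 1/2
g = 18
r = -1/2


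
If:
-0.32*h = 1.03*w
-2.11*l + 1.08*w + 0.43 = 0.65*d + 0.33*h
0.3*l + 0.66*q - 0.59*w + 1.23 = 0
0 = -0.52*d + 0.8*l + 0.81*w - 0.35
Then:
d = 2.11652856789513*w - 0.243940143457828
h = -3.21875*w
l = 0.363243569131833*w + 0.278938906752412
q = 0.728828680697652*w - 1.99042677579655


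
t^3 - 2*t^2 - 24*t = t*(t - 6)*(t + 4)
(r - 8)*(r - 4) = r^2 - 12*r + 32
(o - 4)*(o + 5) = o^2 + o - 20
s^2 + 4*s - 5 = (s - 1)*(s + 5)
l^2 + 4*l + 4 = (l + 2)^2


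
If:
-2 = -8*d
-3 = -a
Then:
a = 3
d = 1/4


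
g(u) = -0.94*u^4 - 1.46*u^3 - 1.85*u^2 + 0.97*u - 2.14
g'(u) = -3.76*u^3 - 4.38*u^2 - 3.7*u + 0.97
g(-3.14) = -69.60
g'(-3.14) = 85.81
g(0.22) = -2.03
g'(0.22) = -0.10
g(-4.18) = -218.86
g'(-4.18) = 214.52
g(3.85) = -315.67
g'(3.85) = -292.77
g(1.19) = -7.95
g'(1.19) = -15.97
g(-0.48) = -2.92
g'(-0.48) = 2.15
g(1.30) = -9.90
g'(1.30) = -19.50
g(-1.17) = -5.23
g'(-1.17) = 5.33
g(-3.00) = -58.42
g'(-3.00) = 74.17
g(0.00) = -2.14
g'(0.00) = 0.97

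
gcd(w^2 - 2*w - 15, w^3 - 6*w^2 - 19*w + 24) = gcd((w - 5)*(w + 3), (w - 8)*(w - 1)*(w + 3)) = w + 3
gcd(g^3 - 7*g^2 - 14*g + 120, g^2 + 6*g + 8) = g + 4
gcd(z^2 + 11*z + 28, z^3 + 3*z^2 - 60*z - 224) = z^2 + 11*z + 28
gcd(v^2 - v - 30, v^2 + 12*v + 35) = v + 5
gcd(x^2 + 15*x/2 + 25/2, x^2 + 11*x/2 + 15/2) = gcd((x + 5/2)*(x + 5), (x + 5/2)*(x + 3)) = x + 5/2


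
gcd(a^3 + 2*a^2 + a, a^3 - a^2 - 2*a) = a^2 + a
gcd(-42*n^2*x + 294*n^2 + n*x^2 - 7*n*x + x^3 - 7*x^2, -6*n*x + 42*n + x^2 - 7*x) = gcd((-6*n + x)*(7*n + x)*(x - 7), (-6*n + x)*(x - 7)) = -6*n*x + 42*n + x^2 - 7*x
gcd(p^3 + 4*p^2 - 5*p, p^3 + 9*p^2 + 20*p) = p^2 + 5*p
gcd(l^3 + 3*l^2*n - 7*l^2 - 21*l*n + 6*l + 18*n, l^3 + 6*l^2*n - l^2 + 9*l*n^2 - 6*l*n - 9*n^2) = l^2 + 3*l*n - l - 3*n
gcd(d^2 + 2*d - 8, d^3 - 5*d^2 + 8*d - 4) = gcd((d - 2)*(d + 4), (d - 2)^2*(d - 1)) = d - 2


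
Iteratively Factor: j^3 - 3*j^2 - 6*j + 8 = (j - 4)*(j^2 + j - 2) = (j - 4)*(j + 2)*(j - 1)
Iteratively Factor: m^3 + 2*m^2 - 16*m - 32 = (m + 4)*(m^2 - 2*m - 8) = (m + 2)*(m + 4)*(m - 4)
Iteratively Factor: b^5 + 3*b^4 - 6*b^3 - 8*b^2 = (b + 4)*(b^4 - b^3 - 2*b^2) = (b - 2)*(b + 4)*(b^3 + b^2) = b*(b - 2)*(b + 4)*(b^2 + b) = b*(b - 2)*(b + 1)*(b + 4)*(b)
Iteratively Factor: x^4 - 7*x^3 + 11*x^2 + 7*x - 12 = (x - 1)*(x^3 - 6*x^2 + 5*x + 12) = (x - 1)*(x + 1)*(x^2 - 7*x + 12) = (x - 3)*(x - 1)*(x + 1)*(x - 4)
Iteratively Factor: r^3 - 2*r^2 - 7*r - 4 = (r + 1)*(r^2 - 3*r - 4) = (r - 4)*(r + 1)*(r + 1)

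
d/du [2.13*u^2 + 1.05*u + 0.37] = 4.26*u + 1.05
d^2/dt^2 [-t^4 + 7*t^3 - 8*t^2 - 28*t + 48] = -12*t^2 + 42*t - 16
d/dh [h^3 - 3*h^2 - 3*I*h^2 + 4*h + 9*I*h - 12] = 3*h^2 - 6*h - 6*I*h + 4 + 9*I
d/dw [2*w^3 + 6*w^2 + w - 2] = 6*w^2 + 12*w + 1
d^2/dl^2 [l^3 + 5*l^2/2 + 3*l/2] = 6*l + 5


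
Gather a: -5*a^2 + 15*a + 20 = -5*a^2 + 15*a + 20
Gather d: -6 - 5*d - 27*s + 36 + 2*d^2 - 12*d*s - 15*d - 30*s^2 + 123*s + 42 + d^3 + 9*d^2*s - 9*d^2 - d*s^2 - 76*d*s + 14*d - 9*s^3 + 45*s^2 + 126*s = d^3 + d^2*(9*s - 7) + d*(-s^2 - 88*s - 6) - 9*s^3 + 15*s^2 + 222*s + 72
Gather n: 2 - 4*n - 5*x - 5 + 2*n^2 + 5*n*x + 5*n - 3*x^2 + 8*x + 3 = 2*n^2 + n*(5*x + 1) - 3*x^2 + 3*x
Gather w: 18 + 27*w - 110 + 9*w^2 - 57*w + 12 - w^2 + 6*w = 8*w^2 - 24*w - 80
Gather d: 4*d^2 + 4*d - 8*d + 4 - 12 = 4*d^2 - 4*d - 8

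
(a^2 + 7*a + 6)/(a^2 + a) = (a + 6)/a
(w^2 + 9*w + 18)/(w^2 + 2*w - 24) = (w + 3)/(w - 4)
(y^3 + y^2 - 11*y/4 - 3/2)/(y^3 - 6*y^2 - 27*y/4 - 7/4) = (2*y^2 + y - 6)/(2*y^2 - 13*y - 7)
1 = 1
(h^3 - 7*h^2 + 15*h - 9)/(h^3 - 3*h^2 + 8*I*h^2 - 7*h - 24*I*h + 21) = (h^2 - 4*h + 3)/(h^2 + 8*I*h - 7)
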